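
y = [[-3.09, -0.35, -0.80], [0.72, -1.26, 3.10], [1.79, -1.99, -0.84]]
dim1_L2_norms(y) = [3.21, 3.42, 2.81]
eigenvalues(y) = [(-2.88+0j), (-1.16+2.72j), (-1.16-2.72j)]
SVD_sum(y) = [[-2.13, 0.9, -1.45], [2.05, -0.86, 1.39], [1.25, -0.53, 0.85]] + [[-0.53, 0.06, 0.82], [-1.15, 0.14, 1.78], [0.98, -0.12, -1.51]] + [[-0.43, -1.31, -0.18], [-0.18, -0.54, -0.07], [-0.44, -1.34, -0.18]]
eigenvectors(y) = [[-0.85+0.00j, (0.18+0.01j), 0.18-0.01j], [(-0.37+0j), -0.74+0.00j, -0.74-0.00j], [0.39+0.00j, -0.07-0.65j, -0.07+0.65j]]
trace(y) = -5.19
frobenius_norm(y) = 5.47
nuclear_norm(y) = 9.13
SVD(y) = [[-0.66, -0.33, 0.67], [0.64, -0.72, 0.27], [0.39, 0.61, 0.69]] @ diag([4.107666958904981, 2.955067573370326, 2.0714844415383658]) @ [[0.78,-0.33,0.53], [0.54,-0.07,-0.84], [-0.31,-0.94,-0.13]]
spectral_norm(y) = 4.11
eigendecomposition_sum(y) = [[(-2.63+0j), -0.64+0.00j, -0.06+0.00j],[(-1.13+0j), (-0.28+0j), (-0.02+0j)],[(1.2-0j), (0.29-0j), 0.03-0.00j]] + [[-0.23+0.04j, 0.14-0.30j, (-0.37-0.19j)], [(0.93-0.24j), (-0.49+1.24j), 1.56+0.65j], [(0.29+0.8j), (-1.14-0.32j), -0.43+1.44j]] + [[(-0.23-0.04j), (0.14+0.3j), -0.37+0.19j], [0.93+0.24j, -0.49-1.24j, (1.56-0.65j)], [(0.29-0.8j), -1.14+0.32j, -0.43-1.44j]]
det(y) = -25.14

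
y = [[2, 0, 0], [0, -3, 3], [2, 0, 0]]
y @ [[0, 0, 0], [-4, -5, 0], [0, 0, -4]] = [[0, 0, 0], [12, 15, -12], [0, 0, 0]]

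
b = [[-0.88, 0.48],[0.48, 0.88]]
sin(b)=[[-0.74, 0.4], [0.40, 0.74]]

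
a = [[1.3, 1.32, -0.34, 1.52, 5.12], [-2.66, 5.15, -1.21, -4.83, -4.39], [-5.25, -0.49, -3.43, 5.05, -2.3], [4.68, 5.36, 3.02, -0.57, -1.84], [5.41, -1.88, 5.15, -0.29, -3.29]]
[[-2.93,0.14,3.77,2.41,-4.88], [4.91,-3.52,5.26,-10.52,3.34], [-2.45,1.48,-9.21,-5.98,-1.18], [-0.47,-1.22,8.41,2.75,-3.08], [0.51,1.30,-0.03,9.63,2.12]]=a @ [[-0.36, 0.03, 0.85, 0.93, -0.64],[-0.08, -0.29, 1.05, -0.64, -0.56],[0.27, 0.13, -0.26, 0.89, 0.59],[-0.78, 0.38, -0.8, 0.47, -0.73],[-0.21, -0.01, 0.47, 0.32, -0.39]]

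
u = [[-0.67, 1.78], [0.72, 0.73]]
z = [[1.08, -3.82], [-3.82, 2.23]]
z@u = [[-3.47, -0.87], [4.16, -5.17]]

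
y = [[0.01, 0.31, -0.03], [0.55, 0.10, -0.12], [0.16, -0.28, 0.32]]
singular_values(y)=[0.58, 0.51, 0.19]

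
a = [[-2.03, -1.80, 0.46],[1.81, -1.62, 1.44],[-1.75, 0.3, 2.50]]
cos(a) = [[-1.57, -3.15, 1.01], [3.90, -1.24, 0.22], [-0.97, -0.87, -0.62]]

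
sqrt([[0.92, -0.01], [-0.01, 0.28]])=[[0.96, -0.01],[-0.01, 0.53]]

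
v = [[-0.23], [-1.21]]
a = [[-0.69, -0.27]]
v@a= [[0.16,0.06], [0.83,0.33]]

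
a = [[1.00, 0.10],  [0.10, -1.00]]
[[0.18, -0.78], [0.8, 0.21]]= a @ [[0.26, -0.75], [-0.77, -0.29]]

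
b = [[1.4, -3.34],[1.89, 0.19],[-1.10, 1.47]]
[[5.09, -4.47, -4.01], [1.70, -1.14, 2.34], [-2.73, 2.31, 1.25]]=b @ [[1.01, -0.71, 1.07],[-1.10, 1.04, 1.65]]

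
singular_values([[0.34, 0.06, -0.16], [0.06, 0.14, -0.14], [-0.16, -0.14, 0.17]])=[0.48, 0.17, 0.0]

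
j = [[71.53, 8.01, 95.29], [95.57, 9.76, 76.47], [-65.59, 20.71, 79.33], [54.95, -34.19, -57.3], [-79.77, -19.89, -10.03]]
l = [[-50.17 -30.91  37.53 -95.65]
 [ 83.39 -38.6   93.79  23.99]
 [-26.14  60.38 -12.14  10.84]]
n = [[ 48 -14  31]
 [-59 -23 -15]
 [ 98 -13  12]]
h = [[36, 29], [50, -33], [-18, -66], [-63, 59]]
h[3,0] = -63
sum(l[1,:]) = 162.57000000000002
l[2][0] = -26.14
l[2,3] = 10.84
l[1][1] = -38.6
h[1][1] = -33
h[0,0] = 36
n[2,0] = 98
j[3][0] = 54.95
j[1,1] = 9.76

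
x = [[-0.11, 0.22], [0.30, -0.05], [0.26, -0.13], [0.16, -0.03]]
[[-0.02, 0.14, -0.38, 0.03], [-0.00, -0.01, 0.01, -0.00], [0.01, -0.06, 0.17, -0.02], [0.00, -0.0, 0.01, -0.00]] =x@[[-0.02,0.10,-0.26,0.02],[-0.11,0.70,-1.84,0.16]]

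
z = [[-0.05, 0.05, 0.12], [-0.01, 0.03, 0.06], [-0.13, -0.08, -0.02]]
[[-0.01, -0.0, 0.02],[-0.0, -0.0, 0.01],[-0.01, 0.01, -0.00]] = z@[[0.04, -0.09, -0.05], [0.07, 0.06, 0.08], [-0.08, -0.10, 0.13]]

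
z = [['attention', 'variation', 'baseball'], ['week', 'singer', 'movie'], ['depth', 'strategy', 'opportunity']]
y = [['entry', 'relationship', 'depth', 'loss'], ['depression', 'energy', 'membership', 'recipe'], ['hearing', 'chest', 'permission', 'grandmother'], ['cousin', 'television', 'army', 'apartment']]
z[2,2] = 'opportunity'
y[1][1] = 'energy'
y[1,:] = ['depression', 'energy', 'membership', 'recipe']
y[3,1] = 'television'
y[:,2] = ['depth', 'membership', 'permission', 'army']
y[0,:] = ['entry', 'relationship', 'depth', 'loss']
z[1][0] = 'week'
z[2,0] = 'depth'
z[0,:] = ['attention', 'variation', 'baseball']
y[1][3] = 'recipe'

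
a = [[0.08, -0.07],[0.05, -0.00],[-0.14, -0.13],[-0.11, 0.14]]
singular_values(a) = [0.21, 0.2]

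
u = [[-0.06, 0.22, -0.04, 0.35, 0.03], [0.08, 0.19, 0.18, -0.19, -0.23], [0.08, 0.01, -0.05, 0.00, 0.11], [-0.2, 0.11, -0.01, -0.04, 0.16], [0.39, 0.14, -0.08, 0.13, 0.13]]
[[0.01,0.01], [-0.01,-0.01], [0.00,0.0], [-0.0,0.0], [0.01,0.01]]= u @ [[0.01, 0.00], [0.01, 0.01], [-0.03, -0.04], [0.03, 0.01], [-0.01, 0.01]]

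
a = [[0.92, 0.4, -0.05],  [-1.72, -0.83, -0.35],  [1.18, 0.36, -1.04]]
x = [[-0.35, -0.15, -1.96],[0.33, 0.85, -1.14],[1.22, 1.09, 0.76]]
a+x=[[0.57, 0.25, -2.01], [-1.39, 0.02, -1.49], [2.40, 1.45, -0.28]]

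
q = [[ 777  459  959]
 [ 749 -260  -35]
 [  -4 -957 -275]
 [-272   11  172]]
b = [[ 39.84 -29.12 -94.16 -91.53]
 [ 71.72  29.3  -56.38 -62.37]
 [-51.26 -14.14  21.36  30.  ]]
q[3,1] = 11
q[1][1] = -260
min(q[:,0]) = -272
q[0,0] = 777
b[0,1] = -29.12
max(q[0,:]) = 959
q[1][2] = -35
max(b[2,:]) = 30.0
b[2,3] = 30.0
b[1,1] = 29.3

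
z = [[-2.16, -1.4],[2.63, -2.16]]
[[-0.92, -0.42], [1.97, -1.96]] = z @[[0.57, -0.22], [-0.22, 0.64]]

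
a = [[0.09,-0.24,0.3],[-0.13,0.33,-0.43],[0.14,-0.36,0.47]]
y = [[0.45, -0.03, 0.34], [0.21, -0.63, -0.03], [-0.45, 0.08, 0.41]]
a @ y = [[-0.14, 0.17, 0.16], [0.2, -0.24, -0.23], [-0.22, 0.26, 0.25]]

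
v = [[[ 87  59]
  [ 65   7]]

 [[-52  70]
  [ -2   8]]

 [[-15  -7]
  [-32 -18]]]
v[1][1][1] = 8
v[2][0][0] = -15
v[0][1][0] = 65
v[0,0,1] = 59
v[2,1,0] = -32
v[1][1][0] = -2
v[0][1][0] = 65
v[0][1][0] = 65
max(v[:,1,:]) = 65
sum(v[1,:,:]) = 24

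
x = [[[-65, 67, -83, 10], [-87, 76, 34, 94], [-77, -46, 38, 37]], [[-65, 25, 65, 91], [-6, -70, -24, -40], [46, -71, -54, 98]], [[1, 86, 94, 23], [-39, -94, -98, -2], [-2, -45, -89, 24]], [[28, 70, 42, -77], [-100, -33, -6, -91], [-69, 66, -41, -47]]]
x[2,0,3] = 23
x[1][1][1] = -70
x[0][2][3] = 37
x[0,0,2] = -83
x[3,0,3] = -77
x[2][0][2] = 94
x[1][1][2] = -24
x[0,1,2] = 34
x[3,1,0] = -100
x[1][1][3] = -40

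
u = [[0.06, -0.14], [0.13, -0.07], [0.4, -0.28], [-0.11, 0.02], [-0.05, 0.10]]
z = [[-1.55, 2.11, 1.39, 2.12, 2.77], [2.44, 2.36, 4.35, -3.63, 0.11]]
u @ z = [[-0.43, -0.2, -0.53, 0.64, 0.15], [-0.37, 0.11, -0.12, 0.53, 0.35], [-1.3, 0.18, -0.66, 1.86, 1.08], [0.22, -0.18, -0.07, -0.31, -0.3], [0.32, 0.13, 0.37, -0.47, -0.13]]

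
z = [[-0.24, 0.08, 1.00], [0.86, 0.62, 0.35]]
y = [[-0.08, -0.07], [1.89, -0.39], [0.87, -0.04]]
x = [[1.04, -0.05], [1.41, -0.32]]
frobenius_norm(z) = 1.52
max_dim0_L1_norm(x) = 2.45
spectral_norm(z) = 1.17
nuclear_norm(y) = 2.26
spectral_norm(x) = 1.78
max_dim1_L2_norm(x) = 1.45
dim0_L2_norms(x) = [1.75, 0.32]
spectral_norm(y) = 2.11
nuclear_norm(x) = 1.92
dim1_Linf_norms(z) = [1.0, 0.86]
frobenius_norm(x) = 1.78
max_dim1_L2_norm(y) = 1.93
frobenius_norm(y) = 2.12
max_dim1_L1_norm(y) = 2.28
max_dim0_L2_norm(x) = 1.75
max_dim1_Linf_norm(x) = 1.41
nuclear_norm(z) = 2.14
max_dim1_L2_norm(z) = 1.12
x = z @ y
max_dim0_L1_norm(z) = 1.35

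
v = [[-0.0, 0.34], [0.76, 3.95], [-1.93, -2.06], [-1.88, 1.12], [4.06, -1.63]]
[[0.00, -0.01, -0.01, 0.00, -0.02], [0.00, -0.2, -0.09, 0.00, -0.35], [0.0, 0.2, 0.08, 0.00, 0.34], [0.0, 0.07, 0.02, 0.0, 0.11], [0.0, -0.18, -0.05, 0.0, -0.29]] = v @ [[0.00, -0.06, -0.02, 0.0, -0.10], [0.0, -0.04, -0.02, 0.00, -0.07]]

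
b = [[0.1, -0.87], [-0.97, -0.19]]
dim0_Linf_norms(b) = [0.97, 0.87]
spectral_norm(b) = 1.00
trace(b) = -0.09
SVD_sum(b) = [[-0.26, -0.12], [-0.86, -0.41]] + [[0.36, -0.75], [-0.11, 0.22]]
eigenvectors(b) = [[0.74, 0.63], [-0.67, 0.78]]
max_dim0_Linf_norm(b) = 0.97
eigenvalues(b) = [0.89, -0.98]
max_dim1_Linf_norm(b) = 0.97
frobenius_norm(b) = 1.32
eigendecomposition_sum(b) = [[0.51, -0.41], [-0.46, 0.37]] + [[-0.41,-0.46], [-0.51,-0.56]]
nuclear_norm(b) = 1.86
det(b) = -0.86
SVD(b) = [[0.28, 0.96], [0.96, -0.28]] @ diag([0.9986246577654381, 0.864088417294701]) @ [[-0.90, -0.43],[0.43, -0.90]]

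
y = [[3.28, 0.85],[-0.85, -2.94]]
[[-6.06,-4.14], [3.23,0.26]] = y @ [[-1.69, -1.34], [-0.61, 0.30]]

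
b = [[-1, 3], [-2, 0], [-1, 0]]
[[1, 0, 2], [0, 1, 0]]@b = [[-3, 3], [-2, 0]]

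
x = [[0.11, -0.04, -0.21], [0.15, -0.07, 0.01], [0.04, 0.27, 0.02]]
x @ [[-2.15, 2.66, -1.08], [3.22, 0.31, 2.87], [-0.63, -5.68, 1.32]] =[[-0.23, 1.47, -0.51], [-0.55, 0.32, -0.35], [0.77, 0.08, 0.76]]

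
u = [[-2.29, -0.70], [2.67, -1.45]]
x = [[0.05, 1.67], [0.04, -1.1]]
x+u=[[-2.24, 0.97], [2.71, -2.55]]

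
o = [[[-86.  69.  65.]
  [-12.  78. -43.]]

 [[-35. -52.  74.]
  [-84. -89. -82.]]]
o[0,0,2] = 65.0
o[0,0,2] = 65.0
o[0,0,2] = 65.0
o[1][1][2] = -82.0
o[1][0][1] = -52.0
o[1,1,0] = -84.0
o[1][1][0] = -84.0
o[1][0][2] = 74.0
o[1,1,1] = -89.0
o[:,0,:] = [[-86.0, 69.0, 65.0], [-35.0, -52.0, 74.0]]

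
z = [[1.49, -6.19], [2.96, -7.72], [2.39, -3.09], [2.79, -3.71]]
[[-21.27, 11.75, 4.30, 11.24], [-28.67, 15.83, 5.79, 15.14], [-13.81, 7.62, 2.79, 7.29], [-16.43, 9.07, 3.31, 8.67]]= z @ [[-1.94, 1.07, 0.39, 1.02], [2.97, -1.64, -0.6, -1.57]]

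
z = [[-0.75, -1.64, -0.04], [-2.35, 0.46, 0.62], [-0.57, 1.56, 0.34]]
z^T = [[-0.75,-2.35,-0.57],[-1.64,0.46,1.56],[-0.04,0.62,0.34]]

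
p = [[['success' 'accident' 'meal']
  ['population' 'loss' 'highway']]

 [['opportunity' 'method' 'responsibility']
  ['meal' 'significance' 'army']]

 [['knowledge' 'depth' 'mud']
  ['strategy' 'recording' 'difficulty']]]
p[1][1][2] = 'army'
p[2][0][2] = 'mud'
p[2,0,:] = ['knowledge', 'depth', 'mud']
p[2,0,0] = 'knowledge'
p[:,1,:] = [['population', 'loss', 'highway'], ['meal', 'significance', 'army'], ['strategy', 'recording', 'difficulty']]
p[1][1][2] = 'army'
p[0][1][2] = 'highway'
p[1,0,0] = 'opportunity'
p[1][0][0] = 'opportunity'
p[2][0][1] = 'depth'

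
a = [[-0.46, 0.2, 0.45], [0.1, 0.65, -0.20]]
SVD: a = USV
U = [[-0.28, 0.96], [0.96, 0.28]]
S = [0.69, 0.67]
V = [[0.33, 0.82, -0.46], [-0.61, 0.56, 0.56]]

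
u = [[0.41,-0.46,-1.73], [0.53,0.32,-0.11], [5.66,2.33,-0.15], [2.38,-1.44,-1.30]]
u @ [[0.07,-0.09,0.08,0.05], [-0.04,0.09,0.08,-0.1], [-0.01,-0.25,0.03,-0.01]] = [[0.06, 0.35, -0.06, 0.08],[0.03, 0.01, 0.06, -0.0],[0.3, -0.26, 0.63, 0.05],[0.24, -0.02, 0.04, 0.28]]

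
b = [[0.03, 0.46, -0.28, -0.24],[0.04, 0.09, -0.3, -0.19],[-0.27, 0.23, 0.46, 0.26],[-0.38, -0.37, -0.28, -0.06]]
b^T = [[0.03, 0.04, -0.27, -0.38], [0.46, 0.09, 0.23, -0.37], [-0.28, -0.3, 0.46, -0.28], [-0.24, -0.19, 0.26, -0.06]]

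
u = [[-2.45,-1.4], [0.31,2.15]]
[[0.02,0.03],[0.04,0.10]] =u @ [[-0.02,-0.04], [0.02,0.05]]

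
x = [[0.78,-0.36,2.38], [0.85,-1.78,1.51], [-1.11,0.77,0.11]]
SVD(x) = [[-0.69, -0.61, 0.39], [-0.7, 0.39, -0.60], [0.21, -0.69, -0.70]] @ diag([3.413555783361856, 1.509610956621424, 0.6922511636143138]) @ [[-0.40, 0.48, -0.78], [0.41, -0.67, -0.62], [0.82, 0.57, -0.07]]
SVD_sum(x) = [[0.93, -1.13, 1.82], [0.95, -1.15, 1.85], [-0.29, 0.35, -0.57]] + [[-0.38, 0.62, 0.58],  [0.24, -0.39, -0.37],  [-0.42, 0.69, 0.65]] + [[0.22, 0.15, -0.02], [-0.34, -0.24, 0.03], [-0.40, -0.27, 0.03]]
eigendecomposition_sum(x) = [[0.29-0.00j, -0.66+0.00j, (0.16-0j)], [(0.87-0j), -2.00+0.00j, (0.5-0j)], [(-0.18+0j), (0.42-0j), (-0.1+0j)]] + [[(0.25+0.77j), 0.15-0.32j, (1.11-0.32j)], [-0.01+0.36j, (0.11-0.11j), 0.51+0.03j], [(-0.46+0.09j), 0.18+0.11j, (0.11+0.66j)]] + [[(0.25-0.77j),0.15+0.32j,(1.11+0.32j)], [(-0.01-0.36j),(0.11+0.11j),0.51-0.03j], [(-0.46-0.09j),0.18-0.11j,(0.11-0.66j)]]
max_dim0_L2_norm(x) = 2.82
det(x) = -3.57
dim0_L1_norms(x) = [2.74, 2.91, 4.0]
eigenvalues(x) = [(-1.81+0j), (0.46+1.32j), (0.46-1.32j)]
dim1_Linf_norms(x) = [2.38, 1.78, 1.11]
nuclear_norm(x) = 5.62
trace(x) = -0.89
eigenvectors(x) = [[0.31+0.00j, 0.81+0.00j, 0.81-0.00j], [(0.93+0j), (0.34+0.12j), 0.34-0.12j], [(-0.19+0j), -0.06+0.47j, (-0.06-0.47j)]]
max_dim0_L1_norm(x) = 4.0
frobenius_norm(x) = 3.80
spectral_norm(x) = 3.41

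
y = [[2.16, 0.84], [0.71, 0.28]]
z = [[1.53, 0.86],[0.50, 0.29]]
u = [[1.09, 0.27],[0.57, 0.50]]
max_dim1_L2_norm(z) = 1.76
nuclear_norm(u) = 1.62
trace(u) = 1.59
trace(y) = 2.44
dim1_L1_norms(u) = [1.36, 1.07]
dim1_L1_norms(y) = [3.0, 0.99]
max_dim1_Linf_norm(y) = 2.16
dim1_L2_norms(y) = [2.32, 0.76]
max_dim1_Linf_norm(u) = 1.09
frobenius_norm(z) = 1.85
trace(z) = 1.82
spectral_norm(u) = 1.32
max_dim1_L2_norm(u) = 1.12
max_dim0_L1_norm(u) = 1.66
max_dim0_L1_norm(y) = 2.87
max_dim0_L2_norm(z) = 1.61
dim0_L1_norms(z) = [2.03, 1.15]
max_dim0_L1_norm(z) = 2.03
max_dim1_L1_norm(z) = 2.39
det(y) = 0.01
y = z @ u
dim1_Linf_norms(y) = [2.16, 0.71]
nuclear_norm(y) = 2.44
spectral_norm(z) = 1.85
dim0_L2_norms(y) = [2.27, 0.89]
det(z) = 0.01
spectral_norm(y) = 2.44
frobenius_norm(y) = 2.44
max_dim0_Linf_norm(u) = 1.09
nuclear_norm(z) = 1.86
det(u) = 0.39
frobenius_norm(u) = 1.35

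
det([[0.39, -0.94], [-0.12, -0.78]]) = -0.417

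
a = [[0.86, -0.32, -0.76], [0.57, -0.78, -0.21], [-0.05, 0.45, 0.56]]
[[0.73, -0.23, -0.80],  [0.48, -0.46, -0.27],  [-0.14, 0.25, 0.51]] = a @ [[0.7, -0.06, -0.14], [-0.06, 0.55, -0.00], [-0.14, -0.0, 0.89]]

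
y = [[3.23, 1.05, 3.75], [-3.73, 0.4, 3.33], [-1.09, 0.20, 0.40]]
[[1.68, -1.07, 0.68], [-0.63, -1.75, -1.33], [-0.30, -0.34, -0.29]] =y@[[0.33,0.14,0.27], [-0.09,-0.24,0.28], [0.19,-0.34,-0.13]]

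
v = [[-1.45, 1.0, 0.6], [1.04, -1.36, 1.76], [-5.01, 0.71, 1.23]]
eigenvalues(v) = [(0.68+1.66j), (0.68-1.66j), (-2.94+0j)]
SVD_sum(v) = [[-1.65, 0.38, 0.32], [0.93, -0.21, -0.18], [-4.97, 1.13, 0.96]] + [[-0.00, 0.05, -0.08], [0.09, -1.21, 1.90], [0.02, -0.24, 0.38]] + [[0.20, 0.58, 0.36], [0.02, 0.06, 0.04], [-0.06, -0.18, -0.11]]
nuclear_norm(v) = 8.59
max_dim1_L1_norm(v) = 6.95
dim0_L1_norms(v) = [7.5, 3.07, 3.59]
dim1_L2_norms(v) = [1.86, 2.46, 5.21]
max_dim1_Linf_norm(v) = 5.01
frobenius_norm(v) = 6.05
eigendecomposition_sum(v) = [[-0.23+0.74j, (0.15+0.17j), (0.38-0.2j)], [(-0.7+1.09j), (0.17+0.34j), 0.69-0.16j], [(-1.7+0.17j), -0.21+0.46j, 0.74+0.59j]] + [[(-0.23-0.74j),0.15-0.17j,0.38+0.20j], [-0.70-1.09j,(0.17-0.34j),(0.69+0.16j)], [(-1.7-0.17j),-0.21-0.46j,(0.74-0.59j)]] + [[-0.99+0.00j, (0.69-0j), (-0.15-0j)],[(2.44-0j), -1.71+0.00j, (0.37+0j)],[(-1.6+0j), 1.12-0.00j, (-0.24-0j)]]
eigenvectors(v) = [[-0.13+0.31j, (-0.13-0.31j), (-0.32+0j)],[-0.35+0.45j, -0.35-0.45j, 0.79+0.00j],[-0.75+0.00j, (-0.75-0j), (-0.52+0j)]]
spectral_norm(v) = 5.55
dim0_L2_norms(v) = [5.32, 1.83, 2.23]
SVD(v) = [[-0.31,0.04,-0.95], [0.17,-0.98,-0.10], [-0.93,-0.20,0.3]] @ diag([5.545675849345254, 2.3020945868869136, 0.7444728920617452]) @ [[0.96,-0.22,-0.19],[-0.04,0.54,-0.84],[-0.28,-0.82,-0.50]]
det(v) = -9.50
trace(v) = -1.58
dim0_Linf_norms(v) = [5.01, 1.36, 1.76]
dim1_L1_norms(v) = [3.05, 4.16, 6.95]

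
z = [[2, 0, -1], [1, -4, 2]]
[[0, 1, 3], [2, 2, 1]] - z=[[-2, 1, 4], [1, 6, -1]]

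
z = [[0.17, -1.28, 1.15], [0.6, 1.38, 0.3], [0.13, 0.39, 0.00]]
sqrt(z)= [[0.64-0.01j, (-0.99+0.06j), 1.86-0.25j],  [0.31+0.00j, 1.33-0.02j, -0.23+0.08j],  [(0.04+0.01j), 0.36-0.03j, (-0.15+0.13j)]]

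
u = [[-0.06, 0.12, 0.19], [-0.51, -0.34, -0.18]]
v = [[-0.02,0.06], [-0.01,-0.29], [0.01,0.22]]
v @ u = [[-0.03, -0.02, -0.01], [0.15, 0.1, 0.05], [-0.11, -0.07, -0.04]]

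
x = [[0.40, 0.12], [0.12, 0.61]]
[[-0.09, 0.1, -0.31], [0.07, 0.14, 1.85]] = x@[[-0.28,0.20,-1.79], [0.17,0.19,3.38]]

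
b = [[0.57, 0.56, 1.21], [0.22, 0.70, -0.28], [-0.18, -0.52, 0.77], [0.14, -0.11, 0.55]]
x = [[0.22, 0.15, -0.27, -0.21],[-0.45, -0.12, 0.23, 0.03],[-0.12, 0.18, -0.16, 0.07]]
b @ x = [[-0.27,0.24,-0.22,-0.02], [-0.23,-0.10,0.15,-0.04], [0.10,0.17,-0.19,0.08], [0.01,0.13,-0.15,0.01]]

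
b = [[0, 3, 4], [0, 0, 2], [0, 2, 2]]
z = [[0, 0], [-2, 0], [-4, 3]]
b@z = [[-22, 12], [-8, 6], [-12, 6]]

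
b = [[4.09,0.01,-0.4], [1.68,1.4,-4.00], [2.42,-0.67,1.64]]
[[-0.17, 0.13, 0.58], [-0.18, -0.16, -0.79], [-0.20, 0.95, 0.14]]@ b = [[0.93, -0.21, 0.50], [-2.92, 0.3, -0.58], [1.12, 1.23, -3.49]]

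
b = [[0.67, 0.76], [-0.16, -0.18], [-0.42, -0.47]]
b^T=[[0.67,-0.16,-0.42], [0.76,-0.18,-0.47]]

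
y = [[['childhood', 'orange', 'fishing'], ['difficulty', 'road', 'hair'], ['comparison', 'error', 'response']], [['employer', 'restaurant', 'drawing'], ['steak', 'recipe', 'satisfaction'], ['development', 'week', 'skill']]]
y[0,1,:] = ['difficulty', 'road', 'hair']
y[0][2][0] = 'comparison'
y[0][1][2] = 'hair'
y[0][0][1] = 'orange'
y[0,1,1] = 'road'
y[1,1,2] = 'satisfaction'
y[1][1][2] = 'satisfaction'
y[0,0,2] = 'fishing'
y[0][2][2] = 'response'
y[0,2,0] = 'comparison'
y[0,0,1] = 'orange'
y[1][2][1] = 'week'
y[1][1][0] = 'steak'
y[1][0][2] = 'drawing'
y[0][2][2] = 'response'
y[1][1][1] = 'recipe'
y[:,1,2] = ['hair', 'satisfaction']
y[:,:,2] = [['fishing', 'hair', 'response'], ['drawing', 'satisfaction', 'skill']]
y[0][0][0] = 'childhood'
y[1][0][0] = 'employer'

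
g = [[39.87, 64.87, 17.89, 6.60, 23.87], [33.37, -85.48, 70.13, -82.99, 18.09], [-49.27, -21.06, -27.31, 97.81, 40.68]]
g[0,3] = 6.6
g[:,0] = [39.87, 33.37, -49.27]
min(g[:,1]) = -85.48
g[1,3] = -82.99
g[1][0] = 33.37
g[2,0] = -49.27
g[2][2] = -27.31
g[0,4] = 23.87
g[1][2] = 70.13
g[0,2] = 17.89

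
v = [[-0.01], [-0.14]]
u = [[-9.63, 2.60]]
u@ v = [[-0.27]]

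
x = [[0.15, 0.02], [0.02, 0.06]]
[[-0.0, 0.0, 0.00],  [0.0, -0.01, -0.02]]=x @ [[-0.01,0.03,0.05], [0.06,-0.14,-0.29]]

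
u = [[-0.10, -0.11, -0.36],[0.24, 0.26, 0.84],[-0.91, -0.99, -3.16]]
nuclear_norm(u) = 3.58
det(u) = 0.00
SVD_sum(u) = [[-0.10,-0.11,-0.36], [0.24,0.26,0.84], [-0.91,-0.99,-3.16]] + [[0.00, 0.00, -0.0], [-0.00, -0.0, 0.00], [-0.00, -0.00, 0.0]] + [[0.0, -0.00, 0.00],[0.00, -0.00, 0.00],[0.0, -0.00, 0.0]]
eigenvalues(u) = [-3.0, 0.0, -0.0]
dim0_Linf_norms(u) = [0.91, 0.99, 3.16]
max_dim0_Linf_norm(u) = 3.16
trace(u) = -3.00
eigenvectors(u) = [[0.11, -0.94, -0.42], [-0.26, 0.28, 0.89], [0.96, 0.18, -0.16]]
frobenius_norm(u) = 3.57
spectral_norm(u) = 3.57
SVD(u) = [[-0.11,0.78,-0.61], [0.26,-0.57,-0.78], [-0.96,-0.24,-0.14]] @ diag([3.574391138776681, 0.0051787722184497295, 0.0010804411371171396]) @ [[0.26, 0.29, 0.92],[0.65, 0.65, -0.39],[-0.71, 0.70, -0.02]]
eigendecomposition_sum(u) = [[-0.10,-0.11,-0.36], [0.24,0.26,0.84], [-0.91,-0.99,-3.16]] + [[0.00, 0.00, 0.00],  [-0.00, -0.0, -0.0],  [-0.00, -0.00, -0.00]] + [[0.0, 0.0, 0.0], [-0.0, -0.0, -0.00], [0.00, 0.0, 0.0]]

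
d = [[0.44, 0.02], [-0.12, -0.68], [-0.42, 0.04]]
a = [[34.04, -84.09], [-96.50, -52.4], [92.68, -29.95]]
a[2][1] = -29.95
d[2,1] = 0.035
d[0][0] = 0.444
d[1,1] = -0.675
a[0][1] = -84.09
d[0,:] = [0.444, 0.022]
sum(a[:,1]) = -166.44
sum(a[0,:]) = -50.050000000000004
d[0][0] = 0.444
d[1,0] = -0.12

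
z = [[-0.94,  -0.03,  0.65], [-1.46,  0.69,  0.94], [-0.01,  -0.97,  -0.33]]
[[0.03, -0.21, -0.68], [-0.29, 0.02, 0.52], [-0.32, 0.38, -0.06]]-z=[[0.97, -0.18, -1.33], [1.17, -0.67, -0.42], [-0.31, 1.35, 0.27]]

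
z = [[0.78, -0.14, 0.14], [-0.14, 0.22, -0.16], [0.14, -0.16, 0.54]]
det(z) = 0.06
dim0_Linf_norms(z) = [0.78, 0.22, 0.54]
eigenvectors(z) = [[0.85, -0.52, 0.13], [-0.28, -0.22, 0.93], [0.45, 0.83, 0.33]]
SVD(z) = [[-0.85, -0.52, 0.13], [0.28, -0.22, 0.93], [-0.45, 0.83, 0.33]] @ diag([0.9011498191024908, 0.49530036829524143, 0.14354981260226757]) @ [[-0.85, 0.28, -0.45], [-0.52, -0.22, 0.83], [0.13, 0.93, 0.33]]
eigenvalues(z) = [0.9, 0.5, 0.14]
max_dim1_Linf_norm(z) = 0.78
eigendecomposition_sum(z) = [[0.65, -0.21, 0.35], [-0.21, 0.07, -0.11], [0.35, -0.11, 0.18]] + [[0.13, 0.06, -0.21], [0.06, 0.02, -0.09], [-0.21, -0.09, 0.34]] + [[0.00,0.02,0.01], [0.02,0.13,0.04], [0.01,0.04,0.02]]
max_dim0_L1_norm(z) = 1.06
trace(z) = 1.54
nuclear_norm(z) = 1.54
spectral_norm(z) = 0.90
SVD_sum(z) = [[0.65, -0.21, 0.35],[-0.21, 0.07, -0.11],[0.35, -0.11, 0.18]] + [[0.13, 0.06, -0.21],[0.06, 0.02, -0.09],[-0.21, -0.09, 0.34]] + [[0.00, 0.02, 0.01],[0.02, 0.13, 0.04],[0.01, 0.04, 0.02]]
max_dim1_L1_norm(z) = 1.06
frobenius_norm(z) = 1.04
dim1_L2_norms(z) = [0.8, 0.31, 0.58]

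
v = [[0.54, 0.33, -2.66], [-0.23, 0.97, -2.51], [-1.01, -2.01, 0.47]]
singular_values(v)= [3.95, 1.98, 0.69]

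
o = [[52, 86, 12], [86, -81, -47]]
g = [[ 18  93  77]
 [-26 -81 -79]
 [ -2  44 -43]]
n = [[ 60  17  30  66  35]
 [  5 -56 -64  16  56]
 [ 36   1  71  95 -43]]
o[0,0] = 52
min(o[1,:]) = -81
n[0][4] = 35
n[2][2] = 71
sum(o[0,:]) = 150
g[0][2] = 77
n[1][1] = -56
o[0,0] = 52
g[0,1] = 93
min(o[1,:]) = -81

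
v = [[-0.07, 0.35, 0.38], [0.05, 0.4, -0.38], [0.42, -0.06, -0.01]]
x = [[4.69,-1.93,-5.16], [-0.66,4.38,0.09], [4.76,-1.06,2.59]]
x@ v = [[-2.59, 1.18, 2.57], [0.3, 1.52, -1.92], [0.70, 1.09, 2.19]]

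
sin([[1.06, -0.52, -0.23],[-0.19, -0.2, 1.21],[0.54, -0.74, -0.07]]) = [[0.94, -0.54, -0.14], [-0.28, -0.22, 1.38], [0.51, -0.81, -0.04]]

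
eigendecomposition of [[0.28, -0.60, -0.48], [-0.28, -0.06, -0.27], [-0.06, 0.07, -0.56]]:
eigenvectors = [[-0.92, 0.70, 0.68], [0.38, 0.71, 0.61], [0.07, 0.04, 0.42]]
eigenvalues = [0.57, -0.35, -0.56]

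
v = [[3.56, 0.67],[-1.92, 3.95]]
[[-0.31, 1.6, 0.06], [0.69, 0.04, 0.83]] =v @ [[-0.11, 0.41, -0.02], [0.12, 0.21, 0.20]]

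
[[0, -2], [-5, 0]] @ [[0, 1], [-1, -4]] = [[2, 8], [0, -5]]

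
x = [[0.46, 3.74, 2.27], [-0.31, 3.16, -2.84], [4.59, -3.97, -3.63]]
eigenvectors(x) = [[(0.4+0j), (0.69+0j), 0.69-0.00j], [-0.24+0.00j, (0.46+0.45j), 0.46-0.45j], [(-0.88+0j), 0.13-0.28j, 0.13+0.28j]]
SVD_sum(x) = [[-1.76, 2.56, 1.76], [-0.5, 0.73, 0.5], [3.41, -4.94, -3.4]] + [[0.19,  0.58,  -0.64], [0.88,  2.64,  -2.95], [0.23,  0.69,  -0.77]] + [[2.03, 0.61, 1.15], [-0.69, -0.21, -0.39], [0.95, 0.28, 0.54]]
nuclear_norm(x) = 14.91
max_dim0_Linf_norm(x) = 4.59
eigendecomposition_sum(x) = [[-1.29+0.00j, 1.34-0.00j, (2.13+0j)], [0.77-0.00j, -0.80+0.00j, -1.27-0.00j], [2.85-0.00j, (-2.95+0j), -4.70-0.00j]] + [[(0.88+1.72j),(1.2-1.79j),0.07+1.27j], [(-0.54+1.73j),(1.98-0.41j),(-0.78+0.9j)], [0.87-0.04j,(-0.51-0.83j),(0.53+0.21j)]] + [[(0.88-1.72j), (1.2+1.79j), (0.07-1.27j)],  [-0.54-1.73j, 1.98+0.41j, -0.78-0.90j],  [0.87+0.04j, (-0.51+0.83j), (0.53-0.21j)]]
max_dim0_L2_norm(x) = 6.3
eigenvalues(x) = [(-6.79+0j), (3.39+1.52j), (3.39-1.52j)]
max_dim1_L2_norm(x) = 7.07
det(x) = -93.56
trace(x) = -0.01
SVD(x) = [[0.46, -0.21, -0.87], [0.13, -0.95, 0.29], [-0.88, -0.25, -0.40]] @ diag([7.835445353228372, 4.282034050045799, 2.788418998432679]) @ [[-0.49, 0.72, 0.49], [-0.22, -0.65, 0.73], [-0.84, -0.25, -0.48]]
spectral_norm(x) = 7.84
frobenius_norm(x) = 9.35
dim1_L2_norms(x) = [4.4, 4.26, 7.07]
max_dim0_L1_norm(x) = 10.87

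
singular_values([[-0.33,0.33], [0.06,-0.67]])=[0.78, 0.26]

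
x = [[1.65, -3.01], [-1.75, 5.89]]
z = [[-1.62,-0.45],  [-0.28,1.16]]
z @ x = [[-1.89, 2.23], [-2.49, 7.68]]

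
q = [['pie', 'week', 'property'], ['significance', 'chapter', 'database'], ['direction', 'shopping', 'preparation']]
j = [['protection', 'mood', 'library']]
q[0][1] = 'week'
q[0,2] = 'property'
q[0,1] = 'week'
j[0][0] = 'protection'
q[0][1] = 'week'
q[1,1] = 'chapter'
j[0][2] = 'library'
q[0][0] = 'pie'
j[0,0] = 'protection'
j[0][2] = 'library'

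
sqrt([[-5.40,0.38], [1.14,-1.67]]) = [[2.32j, -0.11j], [0.00-0.32j, 0.00+1.28j]]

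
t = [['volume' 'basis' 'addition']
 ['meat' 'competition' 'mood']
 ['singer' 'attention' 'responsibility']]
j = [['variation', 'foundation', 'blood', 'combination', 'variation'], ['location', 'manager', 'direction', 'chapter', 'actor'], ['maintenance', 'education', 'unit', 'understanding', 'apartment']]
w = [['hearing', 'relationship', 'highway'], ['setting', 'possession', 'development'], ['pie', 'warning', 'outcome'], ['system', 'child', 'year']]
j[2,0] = 'maintenance'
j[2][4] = 'apartment'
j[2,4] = 'apartment'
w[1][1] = 'possession'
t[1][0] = 'meat'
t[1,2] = 'mood'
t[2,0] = 'singer'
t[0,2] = 'addition'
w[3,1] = 'child'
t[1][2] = 'mood'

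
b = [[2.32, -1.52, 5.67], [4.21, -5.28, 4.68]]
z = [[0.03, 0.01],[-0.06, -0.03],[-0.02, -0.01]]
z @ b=[[0.11, -0.1, 0.22], [-0.27, 0.25, -0.48], [-0.09, 0.08, -0.16]]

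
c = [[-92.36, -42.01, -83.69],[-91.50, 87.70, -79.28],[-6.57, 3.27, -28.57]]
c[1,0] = -91.5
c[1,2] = -79.28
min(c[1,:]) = -91.5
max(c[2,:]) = 3.27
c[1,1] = 87.7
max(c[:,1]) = 87.7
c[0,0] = -92.36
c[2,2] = -28.57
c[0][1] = -42.01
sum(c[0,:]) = -218.06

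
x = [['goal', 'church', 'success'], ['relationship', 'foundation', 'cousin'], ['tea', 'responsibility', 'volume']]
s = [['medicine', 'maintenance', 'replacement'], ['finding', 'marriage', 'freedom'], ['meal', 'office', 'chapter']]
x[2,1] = 'responsibility'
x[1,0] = 'relationship'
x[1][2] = 'cousin'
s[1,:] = ['finding', 'marriage', 'freedom']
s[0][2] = 'replacement'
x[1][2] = 'cousin'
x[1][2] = 'cousin'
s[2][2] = 'chapter'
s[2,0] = 'meal'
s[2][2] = 'chapter'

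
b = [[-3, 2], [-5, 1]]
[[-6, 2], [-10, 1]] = b @ [[2, 0], [0, 1]]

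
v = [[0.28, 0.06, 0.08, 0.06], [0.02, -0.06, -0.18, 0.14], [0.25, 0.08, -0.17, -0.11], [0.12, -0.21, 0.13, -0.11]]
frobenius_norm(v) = 0.59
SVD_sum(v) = [[0.26, 0.03, -0.03, -0.04], [0.01, 0.00, -0.0, -0.00], [0.28, 0.03, -0.03, -0.05], [0.1, 0.01, -0.01, -0.02]] + [[0.00, -0.02, 0.03, -0.01], [-0.01, 0.08, -0.13, 0.05], [-0.01, 0.06, -0.09, 0.04], [0.02, -0.12, 0.2, -0.08]] + [[-0.00,0.08,0.05,0.01], [0.00,-0.11,-0.07,-0.02], [0.00,-0.04,-0.02,-0.01], [0.0,-0.1,-0.07,-0.02]] + [[0.02, -0.03, 0.02, 0.10], [0.02, -0.03, 0.02, 0.11], [-0.02, 0.03, -0.02, -0.1], [0.0, -0.00, 0.00, 0.01]]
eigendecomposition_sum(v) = [[0.30+0.00j, 0.03+0.00j, 0.05-0.00j, 0.04+0.00j], [0.00+0.00j, 0j, 0.00-0.00j, 0.00+0.00j], [0.12+0.00j, 0.01+0.00j, 0.02-0.00j, (0.02+0j)], [0.12+0.00j, 0.01+0.00j, 0.02-0.00j, (0.02+0j)]] + [[-0.02+0.00j,0.02-0.00j,(0.04-0j),0.02+0.00j], [(0.06-0j),(-0.05+0j),-0.09+0.00j,(-0.06-0j)], [0.08-0.00j,(-0.07+0j),(-0.13+0j),(-0.08-0j)], [(0.04-0j),-0.03+0.00j,-0.06+0.00j,-0.04-0.00j]] + [[0.00+0.00j, 0.00-0.00j, (-0+0j), -0.00-0.00j], [(-0.02+0.03j), -0.01+0.11j, -0.04-0.07j, 0.10+0.00j], [(0.02+0.01j), 0.07-0.02j, (-0.03+0.04j), (-0.02-0.06j)], [-0.02-0.03j, (-0.1-0.05j), (0.08-0.01j), -0.05+0.09j]] + [[-0j, 0j, -0.00-0.00j, (-0+0j)], [-0.02-0.03j, -0.01-0.11j, (-0.04+0.07j), (0.1-0j)], [(0.02-0.01j), (0.07+0.02j), -0.03-0.04j, (-0.02+0.06j)], [(-0.02+0.03j), (-0.1+0.05j), (0.08+0.01j), (-0.05-0.09j)]]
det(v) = -0.01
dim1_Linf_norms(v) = [0.28, 0.18, 0.25, 0.21]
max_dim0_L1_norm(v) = 0.67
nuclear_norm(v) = 1.12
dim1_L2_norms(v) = [0.3, 0.24, 0.33, 0.3]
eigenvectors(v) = [[(-0.87+0j), -0.22+0.00j, (-0.01+0.02j), (-0.01-0.02j)], [(-0+0j), (0.53+0j), (-0.27-0.57j), -0.27+0.57j], [(-0.36+0j), 0.75+0.00j, -0.28+0.30j, -0.28-0.30j], [(-0.34+0j), (0.33+0j), (0.66+0j), 0.66-0.00j]]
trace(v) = -0.06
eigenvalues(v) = [(0.34+0j), (-0.23+0j), (-0.08+0.24j), (-0.08-0.24j)]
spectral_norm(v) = 0.40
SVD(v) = [[-0.65, -0.13, -0.48, 0.57], [-0.03, 0.50, 0.62, 0.60], [-0.72, 0.36, 0.22, -0.55], [-0.24, -0.78, 0.58, 0.04]] @ diag([0.4014319644041558, 0.32444857086901885, 0.20599766076571085, 0.1911817631855272]) @ [[-0.98, -0.11, 0.11, 0.16], [-0.09, 0.48, -0.81, 0.33], [0.01, -0.82, -0.55, -0.14], [0.20, -0.28, 0.19, 0.92]]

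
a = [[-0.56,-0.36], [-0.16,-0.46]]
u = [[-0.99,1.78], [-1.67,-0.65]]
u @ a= [[0.27, -0.46], [1.04, 0.90]]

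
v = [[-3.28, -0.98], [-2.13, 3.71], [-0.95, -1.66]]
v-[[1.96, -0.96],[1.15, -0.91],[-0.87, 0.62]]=[[-5.24, -0.02], [-3.28, 4.62], [-0.08, -2.28]]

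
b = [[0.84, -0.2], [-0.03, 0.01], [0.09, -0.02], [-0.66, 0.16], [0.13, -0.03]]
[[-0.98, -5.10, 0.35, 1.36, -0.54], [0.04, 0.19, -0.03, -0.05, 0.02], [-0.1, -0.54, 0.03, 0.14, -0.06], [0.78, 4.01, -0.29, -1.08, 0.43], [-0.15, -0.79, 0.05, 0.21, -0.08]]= b @ [[-0.51, -5.61, -1.05, 1.37, -0.25], [2.78, 1.93, -6.15, -1.07, 1.64]]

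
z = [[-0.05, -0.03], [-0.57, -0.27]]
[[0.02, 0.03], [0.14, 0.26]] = z @ [[0.02, 0.03], [-0.56, -1.02]]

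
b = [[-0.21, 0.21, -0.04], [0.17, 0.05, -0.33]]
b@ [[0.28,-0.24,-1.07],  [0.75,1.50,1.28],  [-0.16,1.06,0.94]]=[[0.11, 0.32, 0.46], [0.14, -0.32, -0.43]]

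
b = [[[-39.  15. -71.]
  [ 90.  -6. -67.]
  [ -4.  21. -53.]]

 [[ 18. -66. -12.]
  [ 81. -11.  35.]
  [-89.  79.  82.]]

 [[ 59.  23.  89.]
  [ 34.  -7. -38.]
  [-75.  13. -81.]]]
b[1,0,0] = 18.0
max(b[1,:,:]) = 82.0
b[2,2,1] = 13.0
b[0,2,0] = -4.0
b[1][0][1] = -66.0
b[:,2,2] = [-53.0, 82.0, -81.0]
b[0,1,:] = [90.0, -6.0, -67.0]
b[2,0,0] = 59.0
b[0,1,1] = -6.0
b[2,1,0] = 34.0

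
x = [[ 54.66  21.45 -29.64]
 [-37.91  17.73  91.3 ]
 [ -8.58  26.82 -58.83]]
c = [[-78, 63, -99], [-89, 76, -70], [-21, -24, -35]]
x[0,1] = 21.45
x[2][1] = 26.82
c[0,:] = [-78, 63, -99]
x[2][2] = -58.83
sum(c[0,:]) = -114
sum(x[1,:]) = 71.12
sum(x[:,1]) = 66.0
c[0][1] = 63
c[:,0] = [-78, -89, -21]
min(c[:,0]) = -89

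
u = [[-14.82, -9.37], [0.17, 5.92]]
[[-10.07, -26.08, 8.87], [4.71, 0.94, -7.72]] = u @ [[0.18, 1.69, 0.23], [0.79, 0.11, -1.31]]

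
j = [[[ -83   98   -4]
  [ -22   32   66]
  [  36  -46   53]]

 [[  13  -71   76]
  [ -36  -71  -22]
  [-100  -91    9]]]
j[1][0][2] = 76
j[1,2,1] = -91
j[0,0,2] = -4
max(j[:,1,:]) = 66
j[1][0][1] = -71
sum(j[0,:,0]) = -69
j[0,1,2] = 66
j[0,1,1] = 32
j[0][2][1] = -46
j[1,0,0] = 13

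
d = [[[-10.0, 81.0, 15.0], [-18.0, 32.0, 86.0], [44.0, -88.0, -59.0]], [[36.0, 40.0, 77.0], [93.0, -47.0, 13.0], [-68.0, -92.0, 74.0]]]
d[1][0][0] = 36.0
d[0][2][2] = -59.0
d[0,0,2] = 15.0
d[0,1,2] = 86.0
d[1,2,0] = -68.0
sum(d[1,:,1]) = -99.0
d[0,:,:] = [[-10.0, 81.0, 15.0], [-18.0, 32.0, 86.0], [44.0, -88.0, -59.0]]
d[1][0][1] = 40.0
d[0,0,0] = -10.0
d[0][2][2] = -59.0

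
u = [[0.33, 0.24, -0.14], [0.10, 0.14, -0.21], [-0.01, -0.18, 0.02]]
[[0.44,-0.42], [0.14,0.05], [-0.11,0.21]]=u@[[0.97,-1.02], [0.58,-1.31], [0.17,-1.62]]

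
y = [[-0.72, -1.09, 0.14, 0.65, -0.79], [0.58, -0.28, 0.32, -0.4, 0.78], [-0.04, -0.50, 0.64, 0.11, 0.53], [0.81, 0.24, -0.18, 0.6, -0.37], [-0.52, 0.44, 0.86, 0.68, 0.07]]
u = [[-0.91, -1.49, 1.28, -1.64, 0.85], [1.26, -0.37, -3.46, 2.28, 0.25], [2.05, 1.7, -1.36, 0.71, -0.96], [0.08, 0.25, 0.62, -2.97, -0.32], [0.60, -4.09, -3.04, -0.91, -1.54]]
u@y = [[-2.03, 0.75, 1.24, -0.26, 0.9], [0.73, 1.12, -2.35, 2.12, -3.94], [0.64, -2.28, -0.99, 0.28, -1.34], [-2.18, -1.32, 0.75, -1.98, 1.54], [-2.62, 1.12, -4.33, 0.10, -5.05]]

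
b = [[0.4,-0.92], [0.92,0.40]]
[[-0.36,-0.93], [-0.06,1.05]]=b @ [[-0.20, 0.59], [0.3, 1.27]]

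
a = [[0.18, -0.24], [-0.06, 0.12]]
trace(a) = 0.30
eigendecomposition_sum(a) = [[0.17, -0.27], [-0.07, 0.10]] + [[0.01, 0.03], [0.01, 0.02]]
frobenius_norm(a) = 0.33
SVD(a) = [[-0.91, 0.40], [0.4, 0.91]] @ diag([0.32789914225314254, 0.021957971437575472]) @ [[-0.58,  0.82], [0.82,  0.58]]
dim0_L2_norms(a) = [0.19, 0.27]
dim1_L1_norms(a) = [0.42, 0.18]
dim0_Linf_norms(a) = [0.18, 0.24]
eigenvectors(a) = [[0.93,0.84], [-0.36,0.54]]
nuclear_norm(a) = 0.35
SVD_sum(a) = [[0.17, -0.25],[-0.08, 0.11]] + [[0.01,0.01], [0.02,0.01]]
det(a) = 0.01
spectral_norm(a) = 0.33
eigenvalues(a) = [0.27, 0.03]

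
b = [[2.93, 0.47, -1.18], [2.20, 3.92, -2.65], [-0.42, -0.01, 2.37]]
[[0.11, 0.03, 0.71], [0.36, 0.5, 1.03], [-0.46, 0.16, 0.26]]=b @ [[-0.04, 0.01, 0.27], [-0.02, 0.17, 0.22], [-0.20, 0.07, 0.16]]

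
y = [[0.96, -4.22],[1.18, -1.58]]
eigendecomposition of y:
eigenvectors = [[-0.88+0.00j, -0.88-0.00j], [(-0.27+0.38j), (-0.27-0.38j)]]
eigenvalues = [(-0.31+1.83j), (-0.31-1.83j)]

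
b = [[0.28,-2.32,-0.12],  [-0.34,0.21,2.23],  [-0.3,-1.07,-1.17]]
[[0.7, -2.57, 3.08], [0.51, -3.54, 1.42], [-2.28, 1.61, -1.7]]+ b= [[0.98, -4.89, 2.96], [0.17, -3.33, 3.65], [-2.58, 0.54, -2.87]]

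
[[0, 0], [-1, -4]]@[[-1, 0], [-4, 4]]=[[0, 0], [17, -16]]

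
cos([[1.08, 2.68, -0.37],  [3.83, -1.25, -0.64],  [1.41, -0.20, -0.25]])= [[-1.01, -0.17, 0.39],[-0.06, -0.99, 0.14],[-0.19, -0.70, 1.08]]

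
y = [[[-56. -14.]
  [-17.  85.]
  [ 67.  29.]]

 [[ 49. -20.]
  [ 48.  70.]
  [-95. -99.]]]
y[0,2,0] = 67.0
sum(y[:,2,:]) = -98.0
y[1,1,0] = 48.0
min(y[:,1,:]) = -17.0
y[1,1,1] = 70.0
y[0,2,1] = 29.0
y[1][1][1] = 70.0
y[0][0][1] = -14.0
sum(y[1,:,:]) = -47.0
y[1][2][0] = -95.0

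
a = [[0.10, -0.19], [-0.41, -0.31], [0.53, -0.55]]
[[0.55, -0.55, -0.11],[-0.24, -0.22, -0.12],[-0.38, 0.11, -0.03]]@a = [[0.22, 0.13], [0.0, 0.18], [-0.10, 0.05]]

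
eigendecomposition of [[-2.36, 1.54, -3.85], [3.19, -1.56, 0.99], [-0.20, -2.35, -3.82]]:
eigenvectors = [[(-0.67+0j),(-0.63+0j),-0.63-0.00j], [(-0.66+0j),(0.52+0.26j),(0.52-0.26j)], [(0.34+0j),-0.13+0.50j,(-0.13-0.5j)]]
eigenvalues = [(1.14+0j), (-4.44+2.39j), (-4.44-2.39j)]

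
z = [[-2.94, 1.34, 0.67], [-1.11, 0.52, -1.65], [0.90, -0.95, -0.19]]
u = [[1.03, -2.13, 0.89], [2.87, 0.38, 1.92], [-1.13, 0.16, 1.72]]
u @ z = [[0.14, -0.57, 4.04], [-7.13, 2.22, 0.93], [4.69, -3.06, -1.35]]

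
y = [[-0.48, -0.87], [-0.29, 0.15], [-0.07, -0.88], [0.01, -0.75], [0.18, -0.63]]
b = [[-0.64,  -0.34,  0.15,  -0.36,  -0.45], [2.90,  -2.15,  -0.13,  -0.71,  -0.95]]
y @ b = [[-2.22, 2.03, 0.04, 0.79, 1.04],[0.62, -0.22, -0.06, -0.00, -0.01],[-2.51, 1.92, 0.10, 0.65, 0.87],[-2.18, 1.61, 0.10, 0.53, 0.71],[-1.94, 1.29, 0.11, 0.38, 0.52]]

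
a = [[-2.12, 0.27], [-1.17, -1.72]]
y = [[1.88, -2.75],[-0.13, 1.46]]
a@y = [[-4.02, 6.22],  [-1.98, 0.71]]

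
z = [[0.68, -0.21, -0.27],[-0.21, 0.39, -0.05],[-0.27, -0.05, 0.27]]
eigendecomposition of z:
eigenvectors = [[0.87,-0.48,-0.10], [-0.34,-0.44,-0.83], [-0.36,-0.76,0.54]]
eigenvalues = [0.87, 0.07, 0.4]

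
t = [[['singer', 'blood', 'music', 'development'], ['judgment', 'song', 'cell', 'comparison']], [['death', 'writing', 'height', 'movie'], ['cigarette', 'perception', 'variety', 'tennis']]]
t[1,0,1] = 'writing'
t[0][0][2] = 'music'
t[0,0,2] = 'music'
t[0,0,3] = 'development'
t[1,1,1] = 'perception'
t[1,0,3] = 'movie'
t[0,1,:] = ['judgment', 'song', 'cell', 'comparison']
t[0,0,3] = 'development'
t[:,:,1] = [['blood', 'song'], ['writing', 'perception']]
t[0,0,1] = 'blood'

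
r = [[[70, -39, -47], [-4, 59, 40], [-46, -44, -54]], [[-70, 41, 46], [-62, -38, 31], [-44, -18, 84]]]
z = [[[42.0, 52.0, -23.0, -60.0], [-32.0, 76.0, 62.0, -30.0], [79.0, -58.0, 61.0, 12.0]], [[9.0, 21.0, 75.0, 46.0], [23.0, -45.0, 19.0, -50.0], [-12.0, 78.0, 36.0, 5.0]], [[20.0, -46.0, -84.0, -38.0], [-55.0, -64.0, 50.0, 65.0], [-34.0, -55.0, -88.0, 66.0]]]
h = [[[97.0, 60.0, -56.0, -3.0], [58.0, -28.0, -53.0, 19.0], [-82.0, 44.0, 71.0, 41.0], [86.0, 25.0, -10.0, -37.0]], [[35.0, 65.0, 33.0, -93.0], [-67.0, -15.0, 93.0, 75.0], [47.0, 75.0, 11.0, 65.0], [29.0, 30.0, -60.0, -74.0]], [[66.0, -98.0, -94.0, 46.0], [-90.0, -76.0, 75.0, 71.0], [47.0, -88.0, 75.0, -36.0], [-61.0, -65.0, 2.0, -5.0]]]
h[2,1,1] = -76.0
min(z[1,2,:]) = -12.0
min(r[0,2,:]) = -54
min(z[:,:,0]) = -55.0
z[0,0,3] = -60.0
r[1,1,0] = -62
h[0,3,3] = -37.0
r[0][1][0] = -4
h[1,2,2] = 11.0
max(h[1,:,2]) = 93.0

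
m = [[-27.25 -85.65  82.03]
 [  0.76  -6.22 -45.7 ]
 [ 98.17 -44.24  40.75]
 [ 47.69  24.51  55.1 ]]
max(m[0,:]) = 82.03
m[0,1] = -85.65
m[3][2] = 55.1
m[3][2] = 55.1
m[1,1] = -6.22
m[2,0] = 98.17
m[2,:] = [98.17, -44.24, 40.75]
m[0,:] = [-27.25, -85.65, 82.03]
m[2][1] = -44.24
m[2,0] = 98.17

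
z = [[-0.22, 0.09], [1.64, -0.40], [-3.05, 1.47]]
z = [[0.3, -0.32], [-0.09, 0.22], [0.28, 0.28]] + [[-0.52, 0.41],[1.73, -0.62],[-3.33, 1.19]]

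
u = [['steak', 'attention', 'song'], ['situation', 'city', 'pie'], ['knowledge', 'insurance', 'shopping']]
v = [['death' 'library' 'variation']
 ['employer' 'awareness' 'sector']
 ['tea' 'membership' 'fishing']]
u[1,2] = 'pie'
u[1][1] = 'city'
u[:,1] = ['attention', 'city', 'insurance']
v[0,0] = 'death'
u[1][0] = 'situation'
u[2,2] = 'shopping'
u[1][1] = 'city'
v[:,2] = ['variation', 'sector', 'fishing']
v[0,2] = 'variation'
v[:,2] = ['variation', 'sector', 'fishing']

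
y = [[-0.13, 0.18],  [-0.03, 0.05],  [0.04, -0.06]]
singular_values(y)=[0.24, 0.01]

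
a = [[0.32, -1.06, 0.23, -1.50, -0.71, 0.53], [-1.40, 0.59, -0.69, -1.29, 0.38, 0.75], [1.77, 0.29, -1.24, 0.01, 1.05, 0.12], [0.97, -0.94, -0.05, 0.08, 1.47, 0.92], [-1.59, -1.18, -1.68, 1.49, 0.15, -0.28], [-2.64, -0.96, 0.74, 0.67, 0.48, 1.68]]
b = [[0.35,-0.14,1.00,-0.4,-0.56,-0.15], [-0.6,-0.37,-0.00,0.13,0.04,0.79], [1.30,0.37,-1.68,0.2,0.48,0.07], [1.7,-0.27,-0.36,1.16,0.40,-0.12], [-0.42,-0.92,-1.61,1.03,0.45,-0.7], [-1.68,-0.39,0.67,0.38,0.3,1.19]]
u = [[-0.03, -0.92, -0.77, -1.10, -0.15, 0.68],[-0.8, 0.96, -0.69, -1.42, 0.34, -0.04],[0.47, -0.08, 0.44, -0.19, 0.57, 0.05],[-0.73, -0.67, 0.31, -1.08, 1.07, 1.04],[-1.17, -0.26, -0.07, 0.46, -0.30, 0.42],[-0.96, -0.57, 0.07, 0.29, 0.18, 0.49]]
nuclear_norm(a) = 13.97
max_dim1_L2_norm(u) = 2.11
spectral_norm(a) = 4.28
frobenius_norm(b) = 4.77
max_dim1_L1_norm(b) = 5.13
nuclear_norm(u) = 7.90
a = b + u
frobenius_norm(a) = 6.42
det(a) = -39.05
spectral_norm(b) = 3.51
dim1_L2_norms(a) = [2.08, 2.27, 2.42, 2.2, 3.01, 3.46]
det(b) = 0.25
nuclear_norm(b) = 9.31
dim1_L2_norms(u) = [1.77, 2.04, 0.89, 2.11, 1.39, 1.27]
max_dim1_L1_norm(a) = 7.17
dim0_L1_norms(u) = [4.16, 3.46, 2.35, 4.54, 2.61, 2.72]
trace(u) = 0.48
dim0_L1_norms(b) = [6.05, 2.46, 5.32, 3.3, 2.23, 3.02]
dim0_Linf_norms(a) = [2.64, 1.18, 1.68, 1.5, 1.47, 1.68]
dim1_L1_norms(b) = [2.6, 1.93, 4.1, 4.01, 5.13, 4.61]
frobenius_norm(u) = 4.01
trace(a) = 1.58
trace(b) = 1.10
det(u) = 0.02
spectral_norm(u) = 2.76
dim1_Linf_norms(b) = [1.0, 0.79, 1.68, 1.7, 1.61, 1.68]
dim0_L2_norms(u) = [1.92, 1.62, 1.17, 2.17, 1.32, 1.4]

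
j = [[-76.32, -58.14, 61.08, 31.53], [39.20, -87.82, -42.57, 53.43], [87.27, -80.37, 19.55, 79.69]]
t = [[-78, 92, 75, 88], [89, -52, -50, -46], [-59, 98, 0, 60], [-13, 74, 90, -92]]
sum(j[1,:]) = -37.76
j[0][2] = 61.08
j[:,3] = [31.53, 53.43, 79.69]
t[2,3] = 60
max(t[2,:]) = 98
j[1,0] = 39.2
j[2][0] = 87.27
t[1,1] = -52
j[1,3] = 53.43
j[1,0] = 39.2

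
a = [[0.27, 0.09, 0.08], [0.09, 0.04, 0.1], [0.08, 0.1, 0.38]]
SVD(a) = [[-0.48, 0.84, 0.25],  [-0.3, 0.12, -0.95],  [-0.82, -0.53, 0.19]] @ diag([0.4627545040249778, 0.2318132960108829, 0.00456780003586075]) @ [[-0.48,-0.3,-0.82], [0.84,0.12,-0.53], [-0.25,0.95,-0.19]]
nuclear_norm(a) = 0.70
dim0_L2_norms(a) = [0.3, 0.14, 0.4]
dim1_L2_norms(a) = [0.3, 0.14, 0.4]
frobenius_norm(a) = 0.52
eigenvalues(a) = [0.46, 0.23, -0.0]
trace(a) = 0.69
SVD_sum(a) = [[0.11, 0.07, 0.18], [0.07, 0.04, 0.11], [0.18, 0.11, 0.31]] + [[0.16, 0.02, -0.1], [0.02, 0.00, -0.01], [-0.10, -0.01, 0.07]] + [[-0.0, 0.0, -0.0], [0.0, -0.00, 0.0], [-0.00, 0.00, -0.0]]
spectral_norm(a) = 0.46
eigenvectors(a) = [[-0.48, -0.84, 0.25], [-0.3, -0.12, -0.95], [-0.82, 0.53, 0.19]]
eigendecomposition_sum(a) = [[0.11, 0.07, 0.18], [0.07, 0.04, 0.11], [0.18, 0.11, 0.31]] + [[0.16, 0.02, -0.10], [0.02, 0.0, -0.01], [-0.10, -0.01, 0.07]] + [[-0.00,0.00,-0.00], [0.00,-0.00,0.00], [-0.0,0.0,-0.00]]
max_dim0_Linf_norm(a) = 0.38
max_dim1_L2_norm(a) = 0.4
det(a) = -0.00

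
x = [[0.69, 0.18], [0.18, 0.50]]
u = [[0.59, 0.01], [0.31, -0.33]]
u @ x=[[0.41, 0.11], [0.15, -0.11]]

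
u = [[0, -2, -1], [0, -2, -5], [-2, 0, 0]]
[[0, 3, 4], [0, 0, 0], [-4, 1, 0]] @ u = [[-8, -6, -15], [0, 0, 0], [0, 6, -1]]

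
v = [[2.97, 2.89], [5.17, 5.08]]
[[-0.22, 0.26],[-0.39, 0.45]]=v @ [[0.17,  -0.03], [-0.25,  0.12]]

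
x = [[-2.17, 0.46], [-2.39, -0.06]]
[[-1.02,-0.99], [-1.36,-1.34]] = x@[[0.56, 0.55], [0.42, 0.44]]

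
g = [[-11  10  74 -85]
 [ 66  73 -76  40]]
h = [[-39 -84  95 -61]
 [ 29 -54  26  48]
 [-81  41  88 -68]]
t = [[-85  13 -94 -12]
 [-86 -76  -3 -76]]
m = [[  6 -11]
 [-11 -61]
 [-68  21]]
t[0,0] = -85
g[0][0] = -11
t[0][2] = -94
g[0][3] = -85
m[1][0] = -11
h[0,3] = -61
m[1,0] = -11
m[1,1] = -61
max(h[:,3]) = 48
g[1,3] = 40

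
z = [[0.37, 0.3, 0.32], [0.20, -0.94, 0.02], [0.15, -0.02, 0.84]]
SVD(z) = [[0.39,0.35,-0.85], [-0.89,0.39,-0.25], [0.24,0.85,0.46]] @ diag([0.996840446087905, 0.9421559205746743, 0.3169406038508692]) @ [[0.0, 0.95, 0.31], [0.35, -0.29, 0.89], [-0.94, -0.11, 0.34]]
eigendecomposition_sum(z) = [[-0.03, 0.22, 0.00], [0.14, -0.95, -0.01], [0.00, -0.03, -0.0]] + [[0.27,0.07,-0.17],[0.04,0.01,-0.03],[-0.08,-0.02,0.05]] + [[0.14, 0.02, 0.48], [0.02, 0.0, 0.06], [0.22, 0.03, 0.79]]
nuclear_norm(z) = 2.26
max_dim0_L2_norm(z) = 0.99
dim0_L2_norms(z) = [0.45, 0.99, 0.9]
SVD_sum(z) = [[0.00, 0.37, 0.12], [-0.00, -0.84, -0.28], [0.00, 0.23, 0.08]] + [[0.12, -0.10, 0.29],[0.13, -0.11, 0.32],[0.29, -0.24, 0.71]] + [[0.25, 0.03, -0.09], [0.07, 0.01, -0.03], [-0.14, -0.02, 0.05]]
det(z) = -0.30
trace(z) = 0.27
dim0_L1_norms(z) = [0.72, 1.26, 1.18]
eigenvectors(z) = [[0.22,  -0.95,  0.52], [-0.97,  -0.15,  0.06], [-0.03,  0.27,  0.85]]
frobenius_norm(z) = 1.41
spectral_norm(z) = 1.00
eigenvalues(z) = [-0.99, 0.32, 0.93]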